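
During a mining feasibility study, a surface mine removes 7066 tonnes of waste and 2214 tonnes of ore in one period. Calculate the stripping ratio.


3.1915

Stripping ratio = waste tonnage / ore tonnage
= 7066 / 2214
= 3.1915


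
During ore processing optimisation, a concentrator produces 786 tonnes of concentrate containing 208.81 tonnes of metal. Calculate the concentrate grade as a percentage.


Grade = (metal in concentrate / concentrate mass) * 100
= (208.81 / 786) * 100
= 0.2656615776 * 100
= 26.5662%

26.5662%


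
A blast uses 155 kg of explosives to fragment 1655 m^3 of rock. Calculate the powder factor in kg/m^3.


0.0937 kg/m^3

Powder factor = explosive mass / rock volume
= 155 / 1655
= 0.0937 kg/m^3


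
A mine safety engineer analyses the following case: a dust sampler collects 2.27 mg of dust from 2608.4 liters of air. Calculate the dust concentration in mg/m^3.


0.8703 mg/m^3

Convert liters to m^3: 1 m^3 = 1000 L
Concentration = mass / volume * 1000
= 2.27 / 2608.4 * 1000
= 0.0008702652967 * 1000
= 0.8703 mg/m^3


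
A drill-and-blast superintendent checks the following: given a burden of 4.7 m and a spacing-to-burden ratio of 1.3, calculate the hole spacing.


6.11 m

Spacing = burden * ratio
= 4.7 * 1.3
= 6.11 m


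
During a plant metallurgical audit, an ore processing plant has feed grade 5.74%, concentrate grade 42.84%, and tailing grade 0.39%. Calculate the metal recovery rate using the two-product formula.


94.0619%

Using the two-product formula:
R = 100 * c * (f - t) / (f * (c - t))
Numerator = 100 * 42.84 * (5.74 - 0.39)
= 100 * 42.84 * 5.35
= 22919.4
Denominator = 5.74 * (42.84 - 0.39)
= 5.74 * 42.45
= 243.663
R = 22919.4 / 243.663
= 94.0619%


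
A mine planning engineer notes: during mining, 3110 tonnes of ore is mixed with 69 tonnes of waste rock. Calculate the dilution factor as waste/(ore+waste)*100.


2.1705%

Total material = ore + waste
= 3110 + 69 = 3179 tonnes
Dilution = waste / total * 100
= 69 / 3179 * 100
= 0.02170493866 * 100
= 2.1705%


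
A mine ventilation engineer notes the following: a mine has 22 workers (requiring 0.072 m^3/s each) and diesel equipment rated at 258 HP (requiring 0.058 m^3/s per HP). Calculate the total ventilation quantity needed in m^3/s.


16.548 m^3/s

Airflow for workers:
Q_people = 22 * 0.072 = 1.584 m^3/s
Airflow for diesel equipment:
Q_diesel = 258 * 0.058 = 14.964 m^3/s
Total ventilation:
Q_total = 1.584 + 14.964
= 16.548 m^3/s


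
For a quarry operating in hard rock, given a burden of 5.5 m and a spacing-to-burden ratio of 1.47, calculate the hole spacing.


8.085 m

Spacing = burden * ratio
= 5.5 * 1.47
= 8.085 m


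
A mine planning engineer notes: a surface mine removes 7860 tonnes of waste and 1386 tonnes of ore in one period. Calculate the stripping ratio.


Stripping ratio = waste tonnage / ore tonnage
= 7860 / 1386
= 5.671

5.671


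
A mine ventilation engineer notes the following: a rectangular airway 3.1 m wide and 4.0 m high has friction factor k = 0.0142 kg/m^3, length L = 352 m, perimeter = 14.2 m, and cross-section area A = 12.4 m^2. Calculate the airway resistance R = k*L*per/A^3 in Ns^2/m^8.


Compute the numerator:
k * L * per = 0.0142 * 352 * 14.2
= 70.97728
Compute the denominator:
A^3 = 12.4^3 = 1906.624
Resistance:
R = 70.97728 / 1906.624
= 0.0372 Ns^2/m^8

0.0372 Ns^2/m^8


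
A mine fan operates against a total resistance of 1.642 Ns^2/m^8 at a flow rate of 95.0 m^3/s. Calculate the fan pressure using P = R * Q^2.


Compute Q^2:
Q^2 = 95.0^2 = 9025.0
Compute pressure:
P = R * Q^2 = 1.642 * 9025.0
= 14819.05 Pa

14819.05 Pa


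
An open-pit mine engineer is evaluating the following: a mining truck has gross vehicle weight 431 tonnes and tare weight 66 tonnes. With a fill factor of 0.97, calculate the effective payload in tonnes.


354.05 tonnes

Maximum payload = gross - tare
= 431 - 66 = 365 tonnes
Effective payload = max payload * fill factor
= 365 * 0.97
= 354.05 tonnes


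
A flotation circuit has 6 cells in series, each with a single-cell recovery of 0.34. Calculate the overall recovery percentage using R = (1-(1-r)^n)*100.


91.7346%

Complement of single-cell recovery:
1 - r = 1 - 0.34 = 0.66
Raise to power n:
(1 - r)^6 = 0.66^6 = 0.08265395002
Overall recovery:
R = (1 - 0.08265395002) * 100
= 91.7346%


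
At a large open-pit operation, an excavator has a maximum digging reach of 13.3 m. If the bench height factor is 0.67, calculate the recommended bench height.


8.911 m

Bench height = reach * factor
= 13.3 * 0.67
= 8.911 m


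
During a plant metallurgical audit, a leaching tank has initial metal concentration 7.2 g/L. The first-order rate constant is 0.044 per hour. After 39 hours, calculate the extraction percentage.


82.0216%

Compute the exponent:
-k * t = -0.044 * 39 = -1.716
Remaining concentration:
C = 7.2 * exp(-1.716)
= 7.2 * 0.1797838469
= 1.294443698 g/L
Extracted = 7.2 - 1.294443698 = 5.905556302 g/L
Extraction % = 5.905556302 / 7.2 * 100
= 82.0216%


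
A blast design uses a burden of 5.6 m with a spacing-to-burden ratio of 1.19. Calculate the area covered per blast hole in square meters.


37.3184 m^2

First, find the spacing:
Spacing = burden * ratio = 5.6 * 1.19
= 6.664 m
Then, calculate the area:
Area = burden * spacing = 5.6 * 6.664
= 37.3184 m^2


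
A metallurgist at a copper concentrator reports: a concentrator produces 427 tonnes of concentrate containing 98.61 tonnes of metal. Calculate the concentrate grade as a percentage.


23.0937%

Grade = (metal in concentrate / concentrate mass) * 100
= (98.61 / 427) * 100
= 0.2309367681 * 100
= 23.0937%


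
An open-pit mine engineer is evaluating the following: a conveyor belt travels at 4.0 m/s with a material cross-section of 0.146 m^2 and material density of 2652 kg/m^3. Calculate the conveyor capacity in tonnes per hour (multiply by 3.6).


Volumetric flow = speed * area
= 4.0 * 0.146 = 0.584 m^3/s
Mass flow = volumetric * density
= 0.584 * 2652 = 1548.768 kg/s
Convert to t/h: multiply by 3.6
Capacity = 1548.768 * 3.6
= 5575.5648 t/h

5575.5648 t/h


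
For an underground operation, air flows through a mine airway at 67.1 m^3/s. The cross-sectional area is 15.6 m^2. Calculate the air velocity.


Velocity = flow rate / cross-sectional area
= 67.1 / 15.6
= 4.3013 m/s

4.3013 m/s


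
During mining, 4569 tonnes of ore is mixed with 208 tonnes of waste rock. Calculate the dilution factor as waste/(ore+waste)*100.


Total material = ore + waste
= 4569 + 208 = 4777 tonnes
Dilution = waste / total * 100
= 208 / 4777 * 100
= 0.04354197195 * 100
= 4.3542%

4.3542%


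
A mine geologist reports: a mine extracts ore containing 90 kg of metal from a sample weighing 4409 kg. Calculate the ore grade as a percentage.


Ore grade = (metal mass / ore mass) * 100
= (90 / 4409) * 100
= 0.02041279202 * 100
= 2.0413%

2.0413%


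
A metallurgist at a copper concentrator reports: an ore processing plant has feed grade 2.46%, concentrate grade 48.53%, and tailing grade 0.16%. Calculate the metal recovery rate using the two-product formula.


93.8052%

Using the two-product formula:
R = 100 * c * (f - t) / (f * (c - t))
Numerator = 100 * 48.53 * (2.46 - 0.16)
= 100 * 48.53 * 2.3
= 11161.9
Denominator = 2.46 * (48.53 - 0.16)
= 2.46 * 48.37
= 118.9902
R = 11161.9 / 118.9902
= 93.8052%


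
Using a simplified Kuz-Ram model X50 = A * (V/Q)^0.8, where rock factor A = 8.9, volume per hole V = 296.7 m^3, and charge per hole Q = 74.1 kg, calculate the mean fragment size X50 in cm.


27.0016 cm

Compute V/Q:
V/Q = 296.7 / 74.1 = 4.004048583
Raise to the power 0.8:
(V/Q)^0.8 = 4.004048583^0.8 = 3.033887486
Multiply by A:
X50 = 8.9 * 3.033887486
= 27.0016 cm


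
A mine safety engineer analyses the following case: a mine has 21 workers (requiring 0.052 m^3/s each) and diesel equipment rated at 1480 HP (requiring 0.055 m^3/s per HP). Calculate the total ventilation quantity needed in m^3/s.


82.492 m^3/s

Airflow for workers:
Q_people = 21 * 0.052 = 1.092 m^3/s
Airflow for diesel equipment:
Q_diesel = 1480 * 0.055 = 81.4 m^3/s
Total ventilation:
Q_total = 1.092 + 81.4
= 82.492 m^3/s


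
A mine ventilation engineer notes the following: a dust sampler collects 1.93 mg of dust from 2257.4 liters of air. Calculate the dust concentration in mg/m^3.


0.855 mg/m^3

Convert liters to m^3: 1 m^3 = 1000 L
Concentration = mass / volume * 1000
= 1.93 / 2257.4 * 1000
= 0.00085496589 * 1000
= 0.855 mg/m^3


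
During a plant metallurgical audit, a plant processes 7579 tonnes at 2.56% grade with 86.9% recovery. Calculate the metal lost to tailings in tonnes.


Total metal in feed:
= 7579 * 2.56 / 100 = 194.0224 tonnes
Metal recovered:
= 194.0224 * 86.9 / 100 = 168.6054656 tonnes
Metal lost to tailings:
= 194.0224 - 168.6054656
= 25.4169 tonnes

25.4169 tonnes


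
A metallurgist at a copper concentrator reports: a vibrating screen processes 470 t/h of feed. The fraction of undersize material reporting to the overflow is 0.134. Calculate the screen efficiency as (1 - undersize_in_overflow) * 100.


86.6%

Screen efficiency = (1 - fraction of undersize in overflow) * 100
= (1 - 0.134) * 100
= 0.866 * 100
= 86.6%


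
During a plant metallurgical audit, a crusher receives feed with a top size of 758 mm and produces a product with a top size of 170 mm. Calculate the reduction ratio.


4.4588

Reduction ratio = feed size / product size
= 758 / 170
= 4.4588


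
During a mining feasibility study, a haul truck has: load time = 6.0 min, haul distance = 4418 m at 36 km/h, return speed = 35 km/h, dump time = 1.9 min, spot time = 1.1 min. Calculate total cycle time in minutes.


23.937 min

Convert haul speed to m/min: 36 * 1000/60 = 600 m/min
Haul time = 4418 / 600 = 7.363333333 min
Convert return speed to m/min: 35 * 1000/60 = 583.3333333 m/min
Return time = 4418 / 583.3333333 = 7.573714286 min
Total cycle time:
= 6.0 + 7.363333333 + 1.9 + 7.573714286 + 1.1
= 23.937 min


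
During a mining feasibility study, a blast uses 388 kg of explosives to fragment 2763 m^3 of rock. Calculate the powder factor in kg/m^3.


Powder factor = explosive mass / rock volume
= 388 / 2763
= 0.1404 kg/m^3

0.1404 kg/m^3


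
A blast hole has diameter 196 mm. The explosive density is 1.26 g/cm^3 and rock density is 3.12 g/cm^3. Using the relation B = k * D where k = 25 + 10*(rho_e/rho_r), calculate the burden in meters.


First, compute k:
rho_e / rho_r = 1.26 / 3.12 = 0.4038461538
k = 25 + 10 * 0.4038461538 = 29.03846154
Then, compute burden:
B = k * D / 1000 = 29.03846154 * 196 / 1000
= 5691.538462 / 1000
= 5.6915 m

5.6915 m


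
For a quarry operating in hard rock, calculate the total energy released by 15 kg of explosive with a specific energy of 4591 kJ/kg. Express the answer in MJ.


68.865 MJ

Energy = mass * specific_energy / 1000
= 15 * 4591 / 1000
= 68865 / 1000
= 68.865 MJ


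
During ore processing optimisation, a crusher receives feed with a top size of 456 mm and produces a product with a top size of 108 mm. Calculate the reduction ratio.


Reduction ratio = feed size / product size
= 456 / 108
= 4.2222

4.2222


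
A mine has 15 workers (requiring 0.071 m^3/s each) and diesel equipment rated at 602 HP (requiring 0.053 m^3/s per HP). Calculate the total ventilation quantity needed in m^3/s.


Airflow for workers:
Q_people = 15 * 0.071 = 1.065 m^3/s
Airflow for diesel equipment:
Q_diesel = 602 * 0.053 = 31.906 m^3/s
Total ventilation:
Q_total = 1.065 + 31.906
= 32.971 m^3/s

32.971 m^3/s


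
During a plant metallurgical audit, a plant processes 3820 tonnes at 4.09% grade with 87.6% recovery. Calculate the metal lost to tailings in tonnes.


Total metal in feed:
= 3820 * 4.09 / 100 = 156.238 tonnes
Metal recovered:
= 156.238 * 87.6 / 100 = 136.864488 tonnes
Metal lost to tailings:
= 156.238 - 136.864488
= 19.3735 tonnes

19.3735 tonnes


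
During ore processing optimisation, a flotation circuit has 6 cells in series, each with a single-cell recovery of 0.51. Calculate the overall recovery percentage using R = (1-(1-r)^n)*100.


98.6159%

Complement of single-cell recovery:
1 - r = 1 - 0.51 = 0.49
Raise to power n:
(1 - r)^6 = 0.49^6 = 0.0138412872
Overall recovery:
R = (1 - 0.0138412872) * 100
= 98.6159%


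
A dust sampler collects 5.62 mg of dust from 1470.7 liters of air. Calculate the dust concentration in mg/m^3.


3.8213 mg/m^3

Convert liters to m^3: 1 m^3 = 1000 L
Concentration = mass / volume * 1000
= 5.62 / 1470.7 * 1000
= 0.00382130958 * 1000
= 3.8213 mg/m^3


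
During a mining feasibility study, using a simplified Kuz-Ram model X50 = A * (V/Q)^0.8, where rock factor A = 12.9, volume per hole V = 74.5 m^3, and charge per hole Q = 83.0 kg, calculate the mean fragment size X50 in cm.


11.8318 cm

Compute V/Q:
V/Q = 74.5 / 83.0 = 0.8975903614
Raise to the power 0.8:
(V/Q)^0.8 = 0.8975903614^0.8 = 0.9171968284
Multiply by A:
X50 = 12.9 * 0.9171968284
= 11.8318 cm


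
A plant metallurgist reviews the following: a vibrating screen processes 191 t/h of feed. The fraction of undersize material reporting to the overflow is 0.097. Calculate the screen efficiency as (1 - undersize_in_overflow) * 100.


90.3%

Screen efficiency = (1 - fraction of undersize in overflow) * 100
= (1 - 0.097) * 100
= 0.903 * 100
= 90.3%


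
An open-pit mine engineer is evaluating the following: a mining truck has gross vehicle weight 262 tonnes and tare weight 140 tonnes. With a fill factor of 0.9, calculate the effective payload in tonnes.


109.8 tonnes

Maximum payload = gross - tare
= 262 - 140 = 122 tonnes
Effective payload = max payload * fill factor
= 122 * 0.9
= 109.8 tonnes


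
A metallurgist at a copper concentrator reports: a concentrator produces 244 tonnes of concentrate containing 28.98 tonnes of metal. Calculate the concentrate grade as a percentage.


11.877%

Grade = (metal in concentrate / concentrate mass) * 100
= (28.98 / 244) * 100
= 0.1187704918 * 100
= 11.877%


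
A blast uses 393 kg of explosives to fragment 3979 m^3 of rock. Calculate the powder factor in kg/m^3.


Powder factor = explosive mass / rock volume
= 393 / 3979
= 0.0988 kg/m^3

0.0988 kg/m^3


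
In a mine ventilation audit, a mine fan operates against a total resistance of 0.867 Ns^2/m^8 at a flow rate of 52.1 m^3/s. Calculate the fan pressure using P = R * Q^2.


Compute Q^2:
Q^2 = 52.1^2 = 2714.41
Compute pressure:
P = R * Q^2 = 0.867 * 2714.41
= 2353.3935 Pa

2353.3935 Pa


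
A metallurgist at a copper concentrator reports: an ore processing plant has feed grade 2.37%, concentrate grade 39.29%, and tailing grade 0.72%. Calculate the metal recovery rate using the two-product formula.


Using the two-product formula:
R = 100 * c * (f - t) / (f * (c - t))
Numerator = 100 * 39.29 * (2.37 - 0.72)
= 100 * 39.29 * 1.65
= 6482.85
Denominator = 2.37 * (39.29 - 0.72)
= 2.37 * 38.57
= 91.4109
R = 6482.85 / 91.4109
= 70.9199%

70.9199%


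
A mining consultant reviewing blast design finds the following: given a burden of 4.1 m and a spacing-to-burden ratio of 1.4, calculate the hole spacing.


5.74 m

Spacing = burden * ratio
= 4.1 * 1.4
= 5.74 m


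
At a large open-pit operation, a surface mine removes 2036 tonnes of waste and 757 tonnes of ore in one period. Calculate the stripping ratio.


2.6896

Stripping ratio = waste tonnage / ore tonnage
= 2036 / 757
= 2.6896


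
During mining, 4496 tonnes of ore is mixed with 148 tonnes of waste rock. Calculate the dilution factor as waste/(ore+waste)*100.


3.1869%

Total material = ore + waste
= 4496 + 148 = 4644 tonnes
Dilution = waste / total * 100
= 148 / 4644 * 100
= 0.03186907838 * 100
= 3.1869%


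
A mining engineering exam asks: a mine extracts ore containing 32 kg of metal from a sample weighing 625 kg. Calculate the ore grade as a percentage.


5.12%

Ore grade = (metal mass / ore mass) * 100
= (32 / 625) * 100
= 0.0512 * 100
= 5.12%


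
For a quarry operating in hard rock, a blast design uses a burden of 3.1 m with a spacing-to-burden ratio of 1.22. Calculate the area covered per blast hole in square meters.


11.7242 m^2

First, find the spacing:
Spacing = burden * ratio = 3.1 * 1.22
= 3.782 m
Then, calculate the area:
Area = burden * spacing = 3.1 * 3.782
= 11.7242 m^2


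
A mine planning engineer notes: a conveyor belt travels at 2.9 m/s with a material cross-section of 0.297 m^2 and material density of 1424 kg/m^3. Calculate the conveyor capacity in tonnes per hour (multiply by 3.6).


Volumetric flow = speed * area
= 2.9 * 0.297 = 0.8613 m^3/s
Mass flow = volumetric * density
= 0.8613 * 1424 = 1226.4912 kg/s
Convert to t/h: multiply by 3.6
Capacity = 1226.4912 * 3.6
= 4415.3683 t/h

4415.3683 t/h


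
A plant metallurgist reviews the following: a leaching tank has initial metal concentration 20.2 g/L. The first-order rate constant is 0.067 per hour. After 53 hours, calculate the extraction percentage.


97.1304%

Compute the exponent:
-k * t = -0.067 * 53 = -3.551
Remaining concentration:
C = 20.2 * exp(-3.551)
= 20.2 * 0.02869592937
= 0.5796577733 g/L
Extracted = 20.2 - 0.5796577733 = 19.62034223 g/L
Extraction % = 19.62034223 / 20.2 * 100
= 97.1304%


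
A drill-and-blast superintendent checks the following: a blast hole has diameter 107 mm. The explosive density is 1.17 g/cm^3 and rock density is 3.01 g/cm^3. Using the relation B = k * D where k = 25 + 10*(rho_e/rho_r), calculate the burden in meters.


3.0909 m

First, compute k:
rho_e / rho_r = 1.17 / 3.01 = 0.3887043189
k = 25 + 10 * 0.3887043189 = 28.88704319
Then, compute burden:
B = k * D / 1000 = 28.88704319 * 107 / 1000
= 3090.913621 / 1000
= 3.0909 m


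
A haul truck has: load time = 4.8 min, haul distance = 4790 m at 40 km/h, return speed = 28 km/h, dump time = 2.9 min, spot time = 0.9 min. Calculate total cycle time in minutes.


26.0493 min

Convert haul speed to m/min: 40 * 1000/60 = 666.6666667 m/min
Haul time = 4790 / 666.6666667 = 7.185 min
Convert return speed to m/min: 28 * 1000/60 = 466.6666667 m/min
Return time = 4790 / 466.6666667 = 10.26428571 min
Total cycle time:
= 4.8 + 7.185 + 2.9 + 10.26428571 + 0.9
= 26.0493 min


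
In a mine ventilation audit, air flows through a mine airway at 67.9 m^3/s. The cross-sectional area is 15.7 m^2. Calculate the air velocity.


4.3248 m/s

Velocity = flow rate / cross-sectional area
= 67.9 / 15.7
= 4.3248 m/s


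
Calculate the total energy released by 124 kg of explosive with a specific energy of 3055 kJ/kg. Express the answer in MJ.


378.82 MJ

Energy = mass * specific_energy / 1000
= 124 * 3055 / 1000
= 378820 / 1000
= 378.82 MJ


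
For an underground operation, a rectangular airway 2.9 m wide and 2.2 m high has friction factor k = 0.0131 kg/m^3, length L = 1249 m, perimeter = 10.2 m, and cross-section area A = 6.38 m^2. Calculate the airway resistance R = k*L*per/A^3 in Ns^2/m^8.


Compute the numerator:
k * L * per = 0.0131 * 1249 * 10.2
= 166.89138
Compute the denominator:
A^3 = 6.38^3 = 259.694072
Resistance:
R = 166.89138 / 259.694072
= 0.6426 Ns^2/m^8

0.6426 Ns^2/m^8


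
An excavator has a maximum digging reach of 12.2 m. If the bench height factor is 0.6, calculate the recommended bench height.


7.32 m

Bench height = reach * factor
= 12.2 * 0.6
= 7.32 m


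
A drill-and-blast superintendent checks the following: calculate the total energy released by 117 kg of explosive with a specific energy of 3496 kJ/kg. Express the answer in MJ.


Energy = mass * specific_energy / 1000
= 117 * 3496 / 1000
= 409032 / 1000
= 409.032 MJ

409.032 MJ


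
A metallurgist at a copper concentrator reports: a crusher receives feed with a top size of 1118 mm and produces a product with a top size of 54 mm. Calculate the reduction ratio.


Reduction ratio = feed size / product size
= 1118 / 54
= 20.7037

20.7037


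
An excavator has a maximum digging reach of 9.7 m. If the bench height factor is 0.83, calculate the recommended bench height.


Bench height = reach * factor
= 9.7 * 0.83
= 8.051 m

8.051 m


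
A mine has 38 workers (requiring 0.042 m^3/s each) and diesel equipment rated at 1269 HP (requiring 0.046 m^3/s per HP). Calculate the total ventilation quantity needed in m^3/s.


Airflow for workers:
Q_people = 38 * 0.042 = 1.596 m^3/s
Airflow for diesel equipment:
Q_diesel = 1269 * 0.046 = 58.374 m^3/s
Total ventilation:
Q_total = 1.596 + 58.374
= 59.97 m^3/s

59.97 m^3/s


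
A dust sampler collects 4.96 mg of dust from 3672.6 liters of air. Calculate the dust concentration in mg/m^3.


Convert liters to m^3: 1 m^3 = 1000 L
Concentration = mass / volume * 1000
= 4.96 / 3672.6 * 1000
= 0.00135054185 * 1000
= 1.3505 mg/m^3

1.3505 mg/m^3


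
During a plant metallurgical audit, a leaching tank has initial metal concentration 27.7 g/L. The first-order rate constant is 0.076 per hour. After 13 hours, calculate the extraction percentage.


Compute the exponent:
-k * t = -0.076 * 13 = -0.988
Remaining concentration:
C = 27.7 * exp(-0.988)
= 27.7 * 0.3723205881
= 10.31328029 g/L
Extracted = 27.7 - 10.31328029 = 17.38671971 g/L
Extraction % = 17.38671971 / 27.7 * 100
= 62.7679%

62.7679%


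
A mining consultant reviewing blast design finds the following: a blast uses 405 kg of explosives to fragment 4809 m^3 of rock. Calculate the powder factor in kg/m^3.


0.0842 kg/m^3

Powder factor = explosive mass / rock volume
= 405 / 4809
= 0.0842 kg/m^3


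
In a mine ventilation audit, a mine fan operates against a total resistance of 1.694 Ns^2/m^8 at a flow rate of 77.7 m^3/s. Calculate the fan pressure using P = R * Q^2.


Compute Q^2:
Q^2 = 77.7^2 = 6037.29
Compute pressure:
P = R * Q^2 = 1.694 * 6037.29
= 10227.1693 Pa

10227.1693 Pa


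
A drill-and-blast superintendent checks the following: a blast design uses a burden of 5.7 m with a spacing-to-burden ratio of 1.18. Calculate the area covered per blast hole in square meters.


38.3382 m^2

First, find the spacing:
Spacing = burden * ratio = 5.7 * 1.18
= 6.726 m
Then, calculate the area:
Area = burden * spacing = 5.7 * 6.726
= 38.3382 m^2


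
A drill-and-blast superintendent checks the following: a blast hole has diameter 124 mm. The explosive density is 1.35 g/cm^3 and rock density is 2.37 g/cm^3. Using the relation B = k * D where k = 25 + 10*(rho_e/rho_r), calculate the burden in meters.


First, compute k:
rho_e / rho_r = 1.35 / 2.37 = 0.5696202532
k = 25 + 10 * 0.5696202532 = 30.69620253
Then, compute burden:
B = k * D / 1000 = 30.69620253 * 124 / 1000
= 3806.329114 / 1000
= 3.8063 m

3.8063 m


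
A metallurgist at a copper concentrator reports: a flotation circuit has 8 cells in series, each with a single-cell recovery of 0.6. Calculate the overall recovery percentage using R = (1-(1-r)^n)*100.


Complement of single-cell recovery:
1 - r = 1 - 0.6 = 0.4
Raise to power n:
(1 - r)^8 = 0.4^8 = 0.00065536
Overall recovery:
R = (1 - 0.00065536) * 100
= 99.9345%

99.9345%


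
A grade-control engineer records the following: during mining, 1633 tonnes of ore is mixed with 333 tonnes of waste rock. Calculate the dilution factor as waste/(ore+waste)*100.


16.9379%

Total material = ore + waste
= 1633 + 333 = 1966 tonnes
Dilution = waste / total * 100
= 333 / 1966 * 100
= 0.1693794507 * 100
= 16.9379%


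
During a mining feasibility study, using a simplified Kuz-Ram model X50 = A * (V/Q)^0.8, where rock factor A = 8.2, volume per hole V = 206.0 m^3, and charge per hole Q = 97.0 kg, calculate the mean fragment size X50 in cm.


Compute V/Q:
V/Q = 206.0 / 97.0 = 2.12371134
Raise to the power 0.8:
(V/Q)^0.8 = 2.12371134^0.8 = 1.826738529
Multiply by A:
X50 = 8.2 * 1.826738529
= 14.9793 cm

14.9793 cm


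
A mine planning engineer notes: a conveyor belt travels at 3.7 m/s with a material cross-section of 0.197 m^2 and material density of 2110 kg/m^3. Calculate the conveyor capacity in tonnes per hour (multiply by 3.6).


5536.7244 t/h

Volumetric flow = speed * area
= 3.7 * 0.197 = 0.7289 m^3/s
Mass flow = volumetric * density
= 0.7289 * 2110 = 1537.979 kg/s
Convert to t/h: multiply by 3.6
Capacity = 1537.979 * 3.6
= 5536.7244 t/h


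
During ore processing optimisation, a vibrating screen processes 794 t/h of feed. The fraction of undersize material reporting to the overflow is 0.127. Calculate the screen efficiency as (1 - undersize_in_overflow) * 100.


87.3%

Screen efficiency = (1 - fraction of undersize in overflow) * 100
= (1 - 0.127) * 100
= 0.873 * 100
= 87.3%


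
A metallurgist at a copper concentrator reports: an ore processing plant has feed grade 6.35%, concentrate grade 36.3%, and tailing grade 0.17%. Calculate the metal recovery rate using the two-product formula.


Using the two-product formula:
R = 100 * c * (f - t) / (f * (c - t))
Numerator = 100 * 36.3 * (6.35 - 0.17)
= 100 * 36.3 * 6.18
= 22433.4
Denominator = 6.35 * (36.3 - 0.17)
= 6.35 * 36.13
= 229.4255
R = 22433.4 / 229.4255
= 97.7808%

97.7808%


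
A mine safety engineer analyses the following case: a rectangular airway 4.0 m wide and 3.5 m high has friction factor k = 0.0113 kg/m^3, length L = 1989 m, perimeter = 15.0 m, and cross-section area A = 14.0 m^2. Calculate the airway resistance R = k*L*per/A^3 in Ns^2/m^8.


Compute the numerator:
k * L * per = 0.0113 * 1989 * 15.0
= 337.1355
Compute the denominator:
A^3 = 14.0^3 = 2744
Resistance:
R = 337.1355 / 2744
= 0.1229 Ns^2/m^8

0.1229 Ns^2/m^8


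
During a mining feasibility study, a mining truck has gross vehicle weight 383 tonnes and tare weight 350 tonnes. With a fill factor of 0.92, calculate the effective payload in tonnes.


Maximum payload = gross - tare
= 383 - 350 = 33 tonnes
Effective payload = max payload * fill factor
= 33 * 0.92
= 30.36 tonnes

30.36 tonnes


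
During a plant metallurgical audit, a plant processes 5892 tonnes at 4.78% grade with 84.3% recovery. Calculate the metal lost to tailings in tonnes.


44.2171 tonnes

Total metal in feed:
= 5892 * 4.78 / 100 = 281.6376 tonnes
Metal recovered:
= 281.6376 * 84.3 / 100 = 237.4204968 tonnes
Metal lost to tailings:
= 281.6376 - 237.4204968
= 44.2171 tonnes


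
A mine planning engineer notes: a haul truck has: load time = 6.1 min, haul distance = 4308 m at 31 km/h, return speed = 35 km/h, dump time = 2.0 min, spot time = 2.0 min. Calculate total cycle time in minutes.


Convert haul speed to m/min: 31 * 1000/60 = 516.6666667 m/min
Haul time = 4308 / 516.6666667 = 8.338064516 min
Convert return speed to m/min: 35 * 1000/60 = 583.3333333 m/min
Return time = 4308 / 583.3333333 = 7.385142857 min
Total cycle time:
= 6.1 + 8.338064516 + 2.0 + 7.385142857 + 2.0
= 25.8232 min

25.8232 min


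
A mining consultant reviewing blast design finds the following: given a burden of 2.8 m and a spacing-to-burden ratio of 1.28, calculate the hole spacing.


3.584 m

Spacing = burden * ratio
= 2.8 * 1.28
= 3.584 m


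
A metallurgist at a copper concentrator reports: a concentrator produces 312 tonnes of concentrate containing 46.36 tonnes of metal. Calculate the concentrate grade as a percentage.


Grade = (metal in concentrate / concentrate mass) * 100
= (46.36 / 312) * 100
= 0.1485897436 * 100
= 14.859%

14.859%


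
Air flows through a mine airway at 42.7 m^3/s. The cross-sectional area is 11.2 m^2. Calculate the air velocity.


3.8125 m/s

Velocity = flow rate / cross-sectional area
= 42.7 / 11.2
= 3.8125 m/s


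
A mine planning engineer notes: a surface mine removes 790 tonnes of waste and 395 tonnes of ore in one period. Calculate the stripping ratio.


2.0

Stripping ratio = waste tonnage / ore tonnage
= 790 / 395
= 2.0


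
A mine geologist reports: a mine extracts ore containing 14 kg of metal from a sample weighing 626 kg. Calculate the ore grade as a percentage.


2.2364%

Ore grade = (metal mass / ore mass) * 100
= (14 / 626) * 100
= 0.02236421725 * 100
= 2.2364%


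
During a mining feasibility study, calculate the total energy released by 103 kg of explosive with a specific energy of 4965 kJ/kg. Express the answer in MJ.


Energy = mass * specific_energy / 1000
= 103 * 4965 / 1000
= 511395 / 1000
= 511.395 MJ

511.395 MJ


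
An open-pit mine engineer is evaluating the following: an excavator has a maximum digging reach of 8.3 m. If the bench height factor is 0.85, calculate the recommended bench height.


Bench height = reach * factor
= 8.3 * 0.85
= 7.055 m

7.055 m


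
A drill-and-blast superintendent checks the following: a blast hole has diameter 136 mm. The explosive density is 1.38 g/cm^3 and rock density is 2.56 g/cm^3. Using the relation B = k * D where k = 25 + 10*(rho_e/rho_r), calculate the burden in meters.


First, compute k:
rho_e / rho_r = 1.38 / 2.56 = 0.5390625
k = 25 + 10 * 0.5390625 = 30.390625
Then, compute burden:
B = k * D / 1000 = 30.390625 * 136 / 1000
= 4133.125 / 1000
= 4.1331 m

4.1331 m


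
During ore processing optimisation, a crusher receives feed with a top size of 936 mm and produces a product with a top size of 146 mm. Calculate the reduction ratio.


Reduction ratio = feed size / product size
= 936 / 146
= 6.411

6.411


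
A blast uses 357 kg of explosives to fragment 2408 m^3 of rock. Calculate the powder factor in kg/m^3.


0.1483 kg/m^3

Powder factor = explosive mass / rock volume
= 357 / 2408
= 0.1483 kg/m^3


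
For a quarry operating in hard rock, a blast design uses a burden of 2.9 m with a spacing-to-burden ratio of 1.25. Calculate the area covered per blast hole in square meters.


10.5125 m^2

First, find the spacing:
Spacing = burden * ratio = 2.9 * 1.25
= 3.625 m
Then, calculate the area:
Area = burden * spacing = 2.9 * 3.625
= 10.5125 m^2


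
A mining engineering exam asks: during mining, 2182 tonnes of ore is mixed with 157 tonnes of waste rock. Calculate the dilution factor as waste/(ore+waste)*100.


6.7123%

Total material = ore + waste
= 2182 + 157 = 2339 tonnes
Dilution = waste / total * 100
= 157 / 2339 * 100
= 0.06712270201 * 100
= 6.7123%


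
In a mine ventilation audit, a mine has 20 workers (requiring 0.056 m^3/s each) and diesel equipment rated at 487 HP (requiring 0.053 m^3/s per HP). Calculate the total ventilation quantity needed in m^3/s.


26.931 m^3/s

Airflow for workers:
Q_people = 20 * 0.056 = 1.12 m^3/s
Airflow for diesel equipment:
Q_diesel = 487 * 0.053 = 25.811 m^3/s
Total ventilation:
Q_total = 1.12 + 25.811
= 26.931 m^3/s


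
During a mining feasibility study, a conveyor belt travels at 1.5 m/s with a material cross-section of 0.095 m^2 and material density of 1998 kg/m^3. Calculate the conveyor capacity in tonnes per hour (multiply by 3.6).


Volumetric flow = speed * area
= 1.5 * 0.095 = 0.1425 m^3/s
Mass flow = volumetric * density
= 0.1425 * 1998 = 284.715 kg/s
Convert to t/h: multiply by 3.6
Capacity = 284.715 * 3.6
= 1024.974 t/h

1024.974 t/h


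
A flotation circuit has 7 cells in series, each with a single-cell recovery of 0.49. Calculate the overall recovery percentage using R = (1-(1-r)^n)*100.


Complement of single-cell recovery:
1 - r = 1 - 0.49 = 0.51
Raise to power n:
(1 - r)^7 = 0.51^7 = 0.008974106779
Overall recovery:
R = (1 - 0.008974106779) * 100
= 99.1026%

99.1026%


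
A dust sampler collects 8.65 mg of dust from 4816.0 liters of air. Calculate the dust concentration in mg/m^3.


Convert liters to m^3: 1 m^3 = 1000 L
Concentration = mass / volume * 1000
= 8.65 / 4816.0 * 1000
= 0.001796096346 * 1000
= 1.7961 mg/m^3

1.7961 mg/m^3


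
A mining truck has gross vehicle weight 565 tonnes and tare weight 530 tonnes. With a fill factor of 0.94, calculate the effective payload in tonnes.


32.9 tonnes

Maximum payload = gross - tare
= 565 - 530 = 35 tonnes
Effective payload = max payload * fill factor
= 35 * 0.94
= 32.9 tonnes


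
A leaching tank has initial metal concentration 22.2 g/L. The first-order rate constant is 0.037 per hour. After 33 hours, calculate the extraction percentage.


70.5065%

Compute the exponent:
-k * t = -0.037 * 33 = -1.221
Remaining concentration:
C = 22.2 * exp(-1.221)
= 22.2 * 0.2949350843
= 6.547558872 g/L
Extracted = 22.2 - 6.547558872 = 15.65244113 g/L
Extraction % = 15.65244113 / 22.2 * 100
= 70.5065%


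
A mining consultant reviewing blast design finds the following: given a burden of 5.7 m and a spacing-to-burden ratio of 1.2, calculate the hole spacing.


Spacing = burden * ratio
= 5.7 * 1.2
= 6.84 m

6.84 m


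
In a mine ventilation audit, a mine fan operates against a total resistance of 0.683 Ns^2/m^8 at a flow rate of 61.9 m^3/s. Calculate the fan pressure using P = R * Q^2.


Compute Q^2:
Q^2 = 61.9^2 = 3831.61
Compute pressure:
P = R * Q^2 = 0.683 * 3831.61
= 2616.9896 Pa

2616.9896 Pa


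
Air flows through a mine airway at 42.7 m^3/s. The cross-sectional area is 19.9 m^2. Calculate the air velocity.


Velocity = flow rate / cross-sectional area
= 42.7 / 19.9
= 2.1457 m/s

2.1457 m/s


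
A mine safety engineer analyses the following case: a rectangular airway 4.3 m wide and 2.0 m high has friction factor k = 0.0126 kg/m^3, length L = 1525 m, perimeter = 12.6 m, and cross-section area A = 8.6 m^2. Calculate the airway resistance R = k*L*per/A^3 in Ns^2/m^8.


Compute the numerator:
k * L * per = 0.0126 * 1525 * 12.6
= 242.109
Compute the denominator:
A^3 = 8.6^3 = 636.056
Resistance:
R = 242.109 / 636.056
= 0.3806 Ns^2/m^8

0.3806 Ns^2/m^8


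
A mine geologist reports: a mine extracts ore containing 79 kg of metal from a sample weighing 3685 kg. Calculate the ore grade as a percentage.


Ore grade = (metal mass / ore mass) * 100
= (79 / 3685) * 100
= 0.02143826323 * 100
= 2.1438%

2.1438%


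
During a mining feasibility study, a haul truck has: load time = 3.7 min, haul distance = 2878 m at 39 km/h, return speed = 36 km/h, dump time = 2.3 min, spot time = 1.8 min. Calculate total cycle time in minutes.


Convert haul speed to m/min: 39 * 1000/60 = 650 m/min
Haul time = 2878 / 650 = 4.427692308 min
Convert return speed to m/min: 36 * 1000/60 = 600 m/min
Return time = 2878 / 600 = 4.796666667 min
Total cycle time:
= 3.7 + 4.427692308 + 2.3 + 4.796666667 + 1.8
= 17.0244 min

17.0244 min


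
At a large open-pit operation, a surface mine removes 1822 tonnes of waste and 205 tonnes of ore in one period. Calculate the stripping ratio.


Stripping ratio = waste tonnage / ore tonnage
= 1822 / 205
= 8.8878

8.8878


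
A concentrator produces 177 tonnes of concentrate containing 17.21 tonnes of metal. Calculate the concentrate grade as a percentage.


9.7232%

Grade = (metal in concentrate / concentrate mass) * 100
= (17.21 / 177) * 100
= 0.09723163842 * 100
= 9.7232%


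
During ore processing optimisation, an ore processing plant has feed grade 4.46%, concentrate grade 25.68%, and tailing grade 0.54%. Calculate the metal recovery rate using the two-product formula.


89.7803%

Using the two-product formula:
R = 100 * c * (f - t) / (f * (c - t))
Numerator = 100 * 25.68 * (4.46 - 0.54)
= 100 * 25.68 * 3.92
= 10066.56
Denominator = 4.46 * (25.68 - 0.54)
= 4.46 * 25.14
= 112.1244
R = 10066.56 / 112.1244
= 89.7803%


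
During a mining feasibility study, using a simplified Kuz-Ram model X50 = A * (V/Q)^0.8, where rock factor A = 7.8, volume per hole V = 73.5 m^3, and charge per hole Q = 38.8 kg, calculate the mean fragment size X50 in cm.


13.0035 cm

Compute V/Q:
V/Q = 73.5 / 38.8 = 1.894329897
Raise to the power 0.8:
(V/Q)^0.8 = 1.894329897^0.8 = 1.667110899
Multiply by A:
X50 = 7.8 * 1.667110899
= 13.0035 cm


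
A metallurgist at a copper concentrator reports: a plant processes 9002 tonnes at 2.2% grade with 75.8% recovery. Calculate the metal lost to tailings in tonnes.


Total metal in feed:
= 9002 * 2.2 / 100 = 198.044 tonnes
Metal recovered:
= 198.044 * 75.8 / 100 = 150.117352 tonnes
Metal lost to tailings:
= 198.044 - 150.117352
= 47.9266 tonnes

47.9266 tonnes


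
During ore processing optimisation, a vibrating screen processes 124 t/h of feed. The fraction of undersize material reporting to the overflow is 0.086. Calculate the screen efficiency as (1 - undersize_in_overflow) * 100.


91.4%

Screen efficiency = (1 - fraction of undersize in overflow) * 100
= (1 - 0.086) * 100
= 0.914 * 100
= 91.4%


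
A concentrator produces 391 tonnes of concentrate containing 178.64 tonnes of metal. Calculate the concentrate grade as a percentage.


Grade = (metal in concentrate / concentrate mass) * 100
= (178.64 / 391) * 100
= 0.4568797954 * 100
= 45.688%

45.688%


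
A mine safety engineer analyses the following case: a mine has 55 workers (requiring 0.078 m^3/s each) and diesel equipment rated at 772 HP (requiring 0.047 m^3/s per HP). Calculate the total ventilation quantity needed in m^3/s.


40.574 m^3/s

Airflow for workers:
Q_people = 55 * 0.078 = 4.29 m^3/s
Airflow for diesel equipment:
Q_diesel = 772 * 0.047 = 36.284 m^3/s
Total ventilation:
Q_total = 4.29 + 36.284
= 40.574 m^3/s


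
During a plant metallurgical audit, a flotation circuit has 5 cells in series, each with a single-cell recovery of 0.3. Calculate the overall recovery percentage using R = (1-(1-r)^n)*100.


83.193%

Complement of single-cell recovery:
1 - r = 1 - 0.3 = 0.7
Raise to power n:
(1 - r)^5 = 0.7^5 = 0.16807
Overall recovery:
R = (1 - 0.16807) * 100
= 83.193%


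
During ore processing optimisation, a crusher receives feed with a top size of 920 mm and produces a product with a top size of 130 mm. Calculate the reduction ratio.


Reduction ratio = feed size / product size
= 920 / 130
= 7.0769

7.0769


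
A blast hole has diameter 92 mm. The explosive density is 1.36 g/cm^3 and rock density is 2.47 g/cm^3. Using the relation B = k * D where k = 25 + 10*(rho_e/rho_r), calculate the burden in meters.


2.8066 m

First, compute k:
rho_e / rho_r = 1.36 / 2.47 = 0.5506072874
k = 25 + 10 * 0.5506072874 = 30.50607287
Then, compute burden:
B = k * D / 1000 = 30.50607287 * 92 / 1000
= 2806.558704 / 1000
= 2.8066 m


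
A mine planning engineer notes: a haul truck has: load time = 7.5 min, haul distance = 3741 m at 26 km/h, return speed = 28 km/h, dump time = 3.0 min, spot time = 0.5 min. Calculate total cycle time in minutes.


Convert haul speed to m/min: 26 * 1000/60 = 433.3333333 m/min
Haul time = 3741 / 433.3333333 = 8.633076923 min
Convert return speed to m/min: 28 * 1000/60 = 466.6666667 m/min
Return time = 3741 / 466.6666667 = 8.016428571 min
Total cycle time:
= 7.5 + 8.633076923 + 3.0 + 8.016428571 + 0.5
= 27.6495 min

27.6495 min


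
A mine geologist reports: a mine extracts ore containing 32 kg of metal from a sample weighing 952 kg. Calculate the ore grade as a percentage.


3.3613%

Ore grade = (metal mass / ore mass) * 100
= (32 / 952) * 100
= 0.03361344538 * 100
= 3.3613%


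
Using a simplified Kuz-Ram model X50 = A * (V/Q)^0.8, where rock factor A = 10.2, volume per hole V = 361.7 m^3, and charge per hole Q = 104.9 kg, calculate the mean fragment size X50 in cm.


Compute V/Q:
V/Q = 361.7 / 104.9 = 3.448045758
Raise to the power 0.8:
(V/Q)^0.8 = 3.448045758^0.8 = 2.691896864
Multiply by A:
X50 = 10.2 * 2.691896864
= 27.4573 cm

27.4573 cm


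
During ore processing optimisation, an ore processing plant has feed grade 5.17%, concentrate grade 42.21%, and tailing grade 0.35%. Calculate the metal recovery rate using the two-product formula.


Using the two-product formula:
R = 100 * c * (f - t) / (f * (c - t))
Numerator = 100 * 42.21 * (5.17 - 0.35)
= 100 * 42.21 * 4.82
= 20345.22
Denominator = 5.17 * (42.21 - 0.35)
= 5.17 * 41.86
= 216.4162
R = 20345.22 / 216.4162
= 94.0097%

94.0097%


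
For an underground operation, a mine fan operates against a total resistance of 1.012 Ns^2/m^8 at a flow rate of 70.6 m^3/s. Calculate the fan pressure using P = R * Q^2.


5044.1723 Pa

Compute Q^2:
Q^2 = 70.6^2 = 4984.36
Compute pressure:
P = R * Q^2 = 1.012 * 4984.36
= 5044.1723 Pa
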